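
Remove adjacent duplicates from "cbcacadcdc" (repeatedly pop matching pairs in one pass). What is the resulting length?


Input: cbcacadcdc
Stack-based adjacent duplicate removal:
  Read 'c': push. Stack: c
  Read 'b': push. Stack: cb
  Read 'c': push. Stack: cbc
  Read 'a': push. Stack: cbca
  Read 'c': push. Stack: cbcac
  Read 'a': push. Stack: cbcaca
  Read 'd': push. Stack: cbcacad
  Read 'c': push. Stack: cbcacadc
  Read 'd': push. Stack: cbcacadcd
  Read 'c': push. Stack: cbcacadcdc
Final stack: "cbcacadcdc" (length 10)

10


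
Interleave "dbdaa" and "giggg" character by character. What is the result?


Interleaving "dbdaa" and "giggg":
  Position 0: 'd' from first, 'g' from second => "dg"
  Position 1: 'b' from first, 'i' from second => "bi"
  Position 2: 'd' from first, 'g' from second => "dg"
  Position 3: 'a' from first, 'g' from second => "ag"
  Position 4: 'a' from first, 'g' from second => "ag"
Result: dgbidgagag

dgbidgagag


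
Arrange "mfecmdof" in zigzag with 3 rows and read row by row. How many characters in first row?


Zigzag "mfecmdof" into 3 rows:
Placing characters:
  'm' => row 0
  'f' => row 1
  'e' => row 2
  'c' => row 1
  'm' => row 0
  'd' => row 1
  'o' => row 2
  'f' => row 1
Rows:
  Row 0: "mm"
  Row 1: "fcdf"
  Row 2: "eo"
First row length: 2

2


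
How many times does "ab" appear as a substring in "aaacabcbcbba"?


Searching for "ab" in "aaacabcbcbba"
Scanning each position:
  Position 0: "aa" => no
  Position 1: "aa" => no
  Position 2: "ac" => no
  Position 3: "ca" => no
  Position 4: "ab" => MATCH
  Position 5: "bc" => no
  Position 6: "cb" => no
  Position 7: "bc" => no
  Position 8: "cb" => no
  Position 9: "bb" => no
  Position 10: "ba" => no
Total occurrences: 1

1


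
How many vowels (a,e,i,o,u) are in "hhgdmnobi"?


Input: hhgdmnobi
Checking each character:
  'h' at position 0: consonant
  'h' at position 1: consonant
  'g' at position 2: consonant
  'd' at position 3: consonant
  'm' at position 4: consonant
  'n' at position 5: consonant
  'o' at position 6: vowel (running total: 1)
  'b' at position 7: consonant
  'i' at position 8: vowel (running total: 2)
Total vowels: 2

2


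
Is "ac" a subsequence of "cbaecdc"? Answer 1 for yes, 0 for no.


Check if "ac" is a subsequence of "cbaecdc"
Greedy scan:
  Position 0 ('c'): no match needed
  Position 1 ('b'): no match needed
  Position 2 ('a'): matches sub[0] = 'a'
  Position 3 ('e'): no match needed
  Position 4 ('c'): matches sub[1] = 'c'
  Position 5 ('d'): no match needed
  Position 6 ('c'): no match needed
All 2 characters matched => is a subsequence

1


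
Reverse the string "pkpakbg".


Input: pkpakbg
Reading characters right to left:
  Position 6: 'g'
  Position 5: 'b'
  Position 4: 'k'
  Position 3: 'a'
  Position 2: 'p'
  Position 1: 'k'
  Position 0: 'p'
Reversed: gbkapkp

gbkapkp


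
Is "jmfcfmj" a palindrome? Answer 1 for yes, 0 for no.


Input: jmfcfmj
Reversed: jmfcfmj
  Compare pos 0 ('j') with pos 6 ('j'): match
  Compare pos 1 ('m') with pos 5 ('m'): match
  Compare pos 2 ('f') with pos 4 ('f'): match
Result: palindrome

1


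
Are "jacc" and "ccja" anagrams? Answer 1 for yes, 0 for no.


Strings: "jacc", "ccja"
Sorted first:  accj
Sorted second: accj
Sorted forms match => anagrams

1


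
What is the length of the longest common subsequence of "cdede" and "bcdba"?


LCS of "cdede" and "bcdba"
DP table:
           b    c    d    b    a
      0    0    0    0    0    0
  c   0    0    1    1    1    1
  d   0    0    1    2    2    2
  e   0    0    1    2    2    2
  d   0    0    1    2    2    2
  e   0    0    1    2    2    2
LCS length = dp[5][5] = 2

2


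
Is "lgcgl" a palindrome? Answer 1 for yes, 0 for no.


Input: lgcgl
Reversed: lgcgl
  Compare pos 0 ('l') with pos 4 ('l'): match
  Compare pos 1 ('g') with pos 3 ('g'): match
Result: palindrome

1


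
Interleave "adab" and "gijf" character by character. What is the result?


Interleaving "adab" and "gijf":
  Position 0: 'a' from first, 'g' from second => "ag"
  Position 1: 'd' from first, 'i' from second => "di"
  Position 2: 'a' from first, 'j' from second => "aj"
  Position 3: 'b' from first, 'f' from second => "bf"
Result: agdiajbf

agdiajbf


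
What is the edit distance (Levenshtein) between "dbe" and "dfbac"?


Computing edit distance: "dbe" -> "dfbac"
DP table:
           d    f    b    a    c
      0    1    2    3    4    5
  d   1    0    1    2    3    4
  b   2    1    1    1    2    3
  e   3    2    2    2    2    3
Edit distance = dp[3][5] = 3

3


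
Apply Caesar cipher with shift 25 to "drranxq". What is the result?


Caesar cipher: shift "drranxq" by 25
  'd' (pos 3) + 25 = pos 2 = 'c'
  'r' (pos 17) + 25 = pos 16 = 'q'
  'r' (pos 17) + 25 = pos 16 = 'q'
  'a' (pos 0) + 25 = pos 25 = 'z'
  'n' (pos 13) + 25 = pos 12 = 'm'
  'x' (pos 23) + 25 = pos 22 = 'w'
  'q' (pos 16) + 25 = pos 15 = 'p'
Result: cqqzmwp

cqqzmwp


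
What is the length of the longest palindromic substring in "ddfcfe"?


Input: "ddfcfe"
Checking substrings for palindromes:
  [2:5] "fcf" (len 3) => palindrome
  [0:2] "dd" (len 2) => palindrome
Longest palindromic substring: "fcf" with length 3

3


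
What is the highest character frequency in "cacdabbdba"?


Input: cacdabbdba
Character counts:
  'a': 3
  'b': 3
  'c': 2
  'd': 2
Maximum frequency: 3

3


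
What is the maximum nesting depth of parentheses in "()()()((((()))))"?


Input: "()()()((((()))))"
Tracking depth:
  Position 0 '(': depth becomes 1
  Position 1 ')': depth becomes 0
  Position 2 '(': depth becomes 1
  Position 3 ')': depth becomes 0
  Position 4 '(': depth becomes 1
  Position 5 ')': depth becomes 0
  Position 6 '(': depth becomes 1
  Position 7 '(': depth becomes 2
  Position 8 '(': depth becomes 3
  Position 9 '(': depth becomes 4
  Position 10 '(': depth becomes 5
  Position 11 ')': depth becomes 4
  Position 12 ')': depth becomes 3
  Position 13 ')': depth becomes 2
  Position 14 ')': depth becomes 1
  Position 15 ')': depth becomes 0
Maximum depth reached: 5

5


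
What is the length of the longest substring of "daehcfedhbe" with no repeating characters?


Input: "daehcfedhbe"
Sliding window (track last position of each char):
  Position 0 ('d'): window [0,0] length 1 -- new best
  Position 1 ('a'): window [0,1] length 2 -- new best
  Position 2 ('e'): window [0,2] length 3 -- new best
  Position 3 ('h'): window [0,3] length 4 -- new best
  Position 4 ('c'): window [0,4] length 5 -- new best
  Position 5 ('f'): window [0,5] length 6 -- new best
  Position 6 ('e'): repeat (last at 2), move window start to 3
  Position 6 ('e'): window [3,6] length 4
  Position 7 ('d'): window [3,7] length 5
  Position 8 ('h'): repeat (last at 3), move window start to 4
  Position 8 ('h'): window [4,8] length 5
  Position 9 ('b'): window [4,9] length 6
  Position 10 ('e'): repeat (last at 6), move window start to 7
  Position 10 ('e'): window [7,10] length 4
Longest substring with no repeats: "daehcf" with length 6

6


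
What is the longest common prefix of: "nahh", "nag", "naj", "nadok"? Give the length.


Words: nahh, nag, naj, nadok
  Position 0: all 'n' => match
  Position 1: all 'a' => match
  Position 2: ('h', 'g', 'j', 'd') => mismatch, stop
LCP = "na" (length 2)

2


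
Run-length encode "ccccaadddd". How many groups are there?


Input: ccccaadddd
Scanning for consecutive runs:
  Group 1: 'c' x 4 (positions 0-3)
  Group 2: 'a' x 2 (positions 4-5)
  Group 3: 'd' x 4 (positions 6-9)
Total groups: 3

3


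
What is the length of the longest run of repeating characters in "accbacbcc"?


Input: "accbacbcc"
Scanning for longest run:
  Position 1 ('c'): new char, reset run to 1
  Position 2 ('c'): continues run of 'c', length=2
  Position 3 ('b'): new char, reset run to 1
  Position 4 ('a'): new char, reset run to 1
  Position 5 ('c'): new char, reset run to 1
  Position 6 ('b'): new char, reset run to 1
  Position 7 ('c'): new char, reset run to 1
  Position 8 ('c'): continues run of 'c', length=2
Longest run: 'c' with length 2

2


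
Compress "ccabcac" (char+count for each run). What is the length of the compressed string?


Input: ccabcac
Runs:
  'c' x 2 => "c2"
  'a' x 1 => "a1"
  'b' x 1 => "b1"
  'c' x 1 => "c1"
  'a' x 1 => "a1"
  'c' x 1 => "c1"
Compressed: "c2a1b1c1a1c1"
Compressed length: 12

12


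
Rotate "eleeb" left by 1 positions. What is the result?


Input: "eleeb", rotate left by 1
First 1 characters: "e"
Remaining characters: "leeb"
Concatenate remaining + first: "leeb" + "e" = "leebe"

leebe


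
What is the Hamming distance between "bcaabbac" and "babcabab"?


Comparing "bcaabbac" and "babcabab" position by position:
  Position 0: 'b' vs 'b' => same
  Position 1: 'c' vs 'a' => differ
  Position 2: 'a' vs 'b' => differ
  Position 3: 'a' vs 'c' => differ
  Position 4: 'b' vs 'a' => differ
  Position 5: 'b' vs 'b' => same
  Position 6: 'a' vs 'a' => same
  Position 7: 'c' vs 'b' => differ
Total differences (Hamming distance): 5

5


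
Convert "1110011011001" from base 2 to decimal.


Input: "1110011011001" in base 2
Positional expansion:
  Digit '1' (value 1) x 2^12 = 4096
  Digit '1' (value 1) x 2^11 = 2048
  Digit '1' (value 1) x 2^10 = 1024
  Digit '0' (value 0) x 2^9 = 0
  Digit '0' (value 0) x 2^8 = 0
  Digit '1' (value 1) x 2^7 = 128
  Digit '1' (value 1) x 2^6 = 64
  Digit '0' (value 0) x 2^5 = 0
  Digit '1' (value 1) x 2^4 = 16
  Digit '1' (value 1) x 2^3 = 8
  Digit '0' (value 0) x 2^2 = 0
  Digit '0' (value 0) x 2^1 = 0
  Digit '1' (value 1) x 2^0 = 1
Sum = 7385

7385


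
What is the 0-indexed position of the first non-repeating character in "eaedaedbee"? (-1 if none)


Input: eaedaedbee
Character frequencies:
  'a': 2
  'b': 1
  'd': 2
  'e': 5
Scanning left to right for freq == 1:
  Position 0 ('e'): freq=5, skip
  Position 1 ('a'): freq=2, skip
  Position 2 ('e'): freq=5, skip
  Position 3 ('d'): freq=2, skip
  Position 4 ('a'): freq=2, skip
  Position 5 ('e'): freq=5, skip
  Position 6 ('d'): freq=2, skip
  Position 7 ('b'): unique! => answer = 7

7


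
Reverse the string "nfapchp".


Input: nfapchp
Reading characters right to left:
  Position 6: 'p'
  Position 5: 'h'
  Position 4: 'c'
  Position 3: 'p'
  Position 2: 'a'
  Position 1: 'f'
  Position 0: 'n'
Reversed: phcpafn

phcpafn


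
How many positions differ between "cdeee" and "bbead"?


Comparing "cdeee" and "bbead" position by position:
  Position 0: 'c' vs 'b' => DIFFER
  Position 1: 'd' vs 'b' => DIFFER
  Position 2: 'e' vs 'e' => same
  Position 3: 'e' vs 'a' => DIFFER
  Position 4: 'e' vs 'd' => DIFFER
Positions that differ: 4

4


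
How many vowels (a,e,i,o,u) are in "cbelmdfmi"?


Input: cbelmdfmi
Checking each character:
  'c' at position 0: consonant
  'b' at position 1: consonant
  'e' at position 2: vowel (running total: 1)
  'l' at position 3: consonant
  'm' at position 4: consonant
  'd' at position 5: consonant
  'f' at position 6: consonant
  'm' at position 7: consonant
  'i' at position 8: vowel (running total: 2)
Total vowels: 2

2


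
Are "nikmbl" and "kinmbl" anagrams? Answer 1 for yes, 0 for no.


Strings: "nikmbl", "kinmbl"
Sorted first:  biklmn
Sorted second: biklmn
Sorted forms match => anagrams

1


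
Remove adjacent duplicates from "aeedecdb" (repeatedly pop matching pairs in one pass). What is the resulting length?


Input: aeedecdb
Stack-based adjacent duplicate removal:
  Read 'a': push. Stack: a
  Read 'e': push. Stack: ae
  Read 'e': matches stack top 'e' => pop. Stack: a
  Read 'd': push. Stack: ad
  Read 'e': push. Stack: ade
  Read 'c': push. Stack: adec
  Read 'd': push. Stack: adecd
  Read 'b': push. Stack: adecdb
Final stack: "adecdb" (length 6)

6


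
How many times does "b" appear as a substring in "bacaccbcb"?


Searching for "b" in "bacaccbcb"
Scanning each position:
  Position 0: "b" => MATCH
  Position 1: "a" => no
  Position 2: "c" => no
  Position 3: "a" => no
  Position 4: "c" => no
  Position 5: "c" => no
  Position 6: "b" => MATCH
  Position 7: "c" => no
  Position 8: "b" => MATCH
Total occurrences: 3

3


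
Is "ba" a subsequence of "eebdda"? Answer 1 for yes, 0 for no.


Check if "ba" is a subsequence of "eebdda"
Greedy scan:
  Position 0 ('e'): no match needed
  Position 1 ('e'): no match needed
  Position 2 ('b'): matches sub[0] = 'b'
  Position 3 ('d'): no match needed
  Position 4 ('d'): no match needed
  Position 5 ('a'): matches sub[1] = 'a'
All 2 characters matched => is a subsequence

1


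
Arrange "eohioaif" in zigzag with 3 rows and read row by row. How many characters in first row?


Zigzag "eohioaif" into 3 rows:
Placing characters:
  'e' => row 0
  'o' => row 1
  'h' => row 2
  'i' => row 1
  'o' => row 0
  'a' => row 1
  'i' => row 2
  'f' => row 1
Rows:
  Row 0: "eo"
  Row 1: "oiaf"
  Row 2: "hi"
First row length: 2

2


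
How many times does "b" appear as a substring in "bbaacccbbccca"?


Searching for "b" in "bbaacccbbccca"
Scanning each position:
  Position 0: "b" => MATCH
  Position 1: "b" => MATCH
  Position 2: "a" => no
  Position 3: "a" => no
  Position 4: "c" => no
  Position 5: "c" => no
  Position 6: "c" => no
  Position 7: "b" => MATCH
  Position 8: "b" => MATCH
  Position 9: "c" => no
  Position 10: "c" => no
  Position 11: "c" => no
  Position 12: "a" => no
Total occurrences: 4

4


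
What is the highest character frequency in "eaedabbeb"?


Input: eaedabbeb
Character counts:
  'a': 2
  'b': 3
  'd': 1
  'e': 3
Maximum frequency: 3

3


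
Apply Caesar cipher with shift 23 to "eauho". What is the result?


Caesar cipher: shift "eauho" by 23
  'e' (pos 4) + 23 = pos 1 = 'b'
  'a' (pos 0) + 23 = pos 23 = 'x'
  'u' (pos 20) + 23 = pos 17 = 'r'
  'h' (pos 7) + 23 = pos 4 = 'e'
  'o' (pos 14) + 23 = pos 11 = 'l'
Result: bxrel

bxrel


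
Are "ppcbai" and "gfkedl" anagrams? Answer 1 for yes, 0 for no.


Strings: "ppcbai", "gfkedl"
Sorted first:  abcipp
Sorted second: defgkl
Differ at position 0: 'a' vs 'd' => not anagrams

0


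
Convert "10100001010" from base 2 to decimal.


Input: "10100001010" in base 2
Positional expansion:
  Digit '1' (value 1) x 2^10 = 1024
  Digit '0' (value 0) x 2^9 = 0
  Digit '1' (value 1) x 2^8 = 256
  Digit '0' (value 0) x 2^7 = 0
  Digit '0' (value 0) x 2^6 = 0
  Digit '0' (value 0) x 2^5 = 0
  Digit '0' (value 0) x 2^4 = 0
  Digit '1' (value 1) x 2^3 = 8
  Digit '0' (value 0) x 2^2 = 0
  Digit '1' (value 1) x 2^1 = 2
  Digit '0' (value 0) x 2^0 = 0
Sum = 1290

1290


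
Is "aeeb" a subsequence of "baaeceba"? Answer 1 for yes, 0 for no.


Check if "aeeb" is a subsequence of "baaeceba"
Greedy scan:
  Position 0 ('b'): no match needed
  Position 1 ('a'): matches sub[0] = 'a'
  Position 2 ('a'): no match needed
  Position 3 ('e'): matches sub[1] = 'e'
  Position 4 ('c'): no match needed
  Position 5 ('e'): matches sub[2] = 'e'
  Position 6 ('b'): matches sub[3] = 'b'
  Position 7 ('a'): no match needed
All 4 characters matched => is a subsequence

1


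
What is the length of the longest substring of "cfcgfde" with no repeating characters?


Input: "cfcgfde"
Sliding window (track last position of each char):
  Position 0 ('c'): window [0,0] length 1 -- new best
  Position 1 ('f'): window [0,1] length 2 -- new best
  Position 2 ('c'): repeat (last at 0), move window start to 1
  Position 2 ('c'): window [1,2] length 2
  Position 3 ('g'): window [1,3] length 3 -- new best
  Position 4 ('f'): repeat (last at 1), move window start to 2
  Position 4 ('f'): window [2,4] length 3
  Position 5 ('d'): window [2,5] length 4 -- new best
  Position 6 ('e'): window [2,6] length 5 -- new best
Longest substring with no repeats: "cgfde" with length 5

5


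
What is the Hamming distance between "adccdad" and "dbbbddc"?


Comparing "adccdad" and "dbbbddc" position by position:
  Position 0: 'a' vs 'd' => differ
  Position 1: 'd' vs 'b' => differ
  Position 2: 'c' vs 'b' => differ
  Position 3: 'c' vs 'b' => differ
  Position 4: 'd' vs 'd' => same
  Position 5: 'a' vs 'd' => differ
  Position 6: 'd' vs 'c' => differ
Total differences (Hamming distance): 6

6


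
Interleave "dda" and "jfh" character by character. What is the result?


Interleaving "dda" and "jfh":
  Position 0: 'd' from first, 'j' from second => "dj"
  Position 1: 'd' from first, 'f' from second => "df"
  Position 2: 'a' from first, 'h' from second => "ah"
Result: djdfah

djdfah


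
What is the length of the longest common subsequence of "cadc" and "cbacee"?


LCS of "cadc" and "cbacee"
DP table:
           c    b    a    c    e    e
      0    0    0    0    0    0    0
  c   0    1    1    1    1    1    1
  a   0    1    1    2    2    2    2
  d   0    1    1    2    2    2    2
  c   0    1    1    2    3    3    3
LCS length = dp[4][6] = 3

3


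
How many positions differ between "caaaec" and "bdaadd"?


Comparing "caaaec" and "bdaadd" position by position:
  Position 0: 'c' vs 'b' => DIFFER
  Position 1: 'a' vs 'd' => DIFFER
  Position 2: 'a' vs 'a' => same
  Position 3: 'a' vs 'a' => same
  Position 4: 'e' vs 'd' => DIFFER
  Position 5: 'c' vs 'd' => DIFFER
Positions that differ: 4

4


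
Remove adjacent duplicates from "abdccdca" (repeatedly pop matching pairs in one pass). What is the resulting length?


Input: abdccdca
Stack-based adjacent duplicate removal:
  Read 'a': push. Stack: a
  Read 'b': push. Stack: ab
  Read 'd': push. Stack: abd
  Read 'c': push. Stack: abdc
  Read 'c': matches stack top 'c' => pop. Stack: abd
  Read 'd': matches stack top 'd' => pop. Stack: ab
  Read 'c': push. Stack: abc
  Read 'a': push. Stack: abca
Final stack: "abca" (length 4)

4


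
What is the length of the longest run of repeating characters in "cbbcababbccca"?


Input: "cbbcababbccca"
Scanning for longest run:
  Position 1 ('b'): new char, reset run to 1
  Position 2 ('b'): continues run of 'b', length=2
  Position 3 ('c'): new char, reset run to 1
  Position 4 ('a'): new char, reset run to 1
  Position 5 ('b'): new char, reset run to 1
  Position 6 ('a'): new char, reset run to 1
  Position 7 ('b'): new char, reset run to 1
  Position 8 ('b'): continues run of 'b', length=2
  Position 9 ('c'): new char, reset run to 1
  Position 10 ('c'): continues run of 'c', length=2
  Position 11 ('c'): continues run of 'c', length=3
  Position 12 ('a'): new char, reset run to 1
Longest run: 'c' with length 3

3


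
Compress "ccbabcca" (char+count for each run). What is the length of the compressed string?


Input: ccbabcca
Runs:
  'c' x 2 => "c2"
  'b' x 1 => "b1"
  'a' x 1 => "a1"
  'b' x 1 => "b1"
  'c' x 2 => "c2"
  'a' x 1 => "a1"
Compressed: "c2b1a1b1c2a1"
Compressed length: 12

12


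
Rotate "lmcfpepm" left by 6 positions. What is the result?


Input: "lmcfpepm", rotate left by 6
First 6 characters: "lmcfpe"
Remaining characters: "pm"
Concatenate remaining + first: "pm" + "lmcfpe" = "pmlmcfpe"

pmlmcfpe


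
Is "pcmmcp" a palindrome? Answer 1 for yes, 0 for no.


Input: pcmmcp
Reversed: pcmmcp
  Compare pos 0 ('p') with pos 5 ('p'): match
  Compare pos 1 ('c') with pos 4 ('c'): match
  Compare pos 2 ('m') with pos 3 ('m'): match
Result: palindrome

1


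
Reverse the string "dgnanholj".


Input: dgnanholj
Reading characters right to left:
  Position 8: 'j'
  Position 7: 'l'
  Position 6: 'o'
  Position 5: 'h'
  Position 4: 'n'
  Position 3: 'a'
  Position 2: 'n'
  Position 1: 'g'
  Position 0: 'd'
Reversed: jlohnangd

jlohnangd


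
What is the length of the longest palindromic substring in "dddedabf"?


Input: "dddedabf"
Checking substrings for palindromes:
  [0:3] "ddd" (len 3) => palindrome
  [2:5] "ded" (len 3) => palindrome
  [0:2] "dd" (len 2) => palindrome
  [1:3] "dd" (len 2) => palindrome
Longest palindromic substring: "ddd" with length 3

3


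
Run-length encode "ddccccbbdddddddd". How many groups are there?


Input: ddccccbbdddddddd
Scanning for consecutive runs:
  Group 1: 'd' x 2 (positions 0-1)
  Group 2: 'c' x 4 (positions 2-5)
  Group 3: 'b' x 2 (positions 6-7)
  Group 4: 'd' x 8 (positions 8-15)
Total groups: 4

4


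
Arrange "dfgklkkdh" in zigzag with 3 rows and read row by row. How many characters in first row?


Zigzag "dfgklkkdh" into 3 rows:
Placing characters:
  'd' => row 0
  'f' => row 1
  'g' => row 2
  'k' => row 1
  'l' => row 0
  'k' => row 1
  'k' => row 2
  'd' => row 1
  'h' => row 0
Rows:
  Row 0: "dlh"
  Row 1: "fkkd"
  Row 2: "gk"
First row length: 3

3


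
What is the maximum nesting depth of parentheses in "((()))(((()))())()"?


Input: "((()))(((()))())()"
Tracking depth:
  Position 0 '(': depth becomes 1
  Position 1 '(': depth becomes 2
  Position 2 '(': depth becomes 3
  Position 3 ')': depth becomes 2
  Position 4 ')': depth becomes 1
  Position 5 ')': depth becomes 0
  Position 6 '(': depth becomes 1
  Position 7 '(': depth becomes 2
  Position 8 '(': depth becomes 3
  Position 9 '(': depth becomes 4
  Position 10 ')': depth becomes 3
  Position 11 ')': depth becomes 2
  Position 12 ')': depth becomes 1
  Position 13 '(': depth becomes 2
  Position 14 ')': depth becomes 1
  Position 15 ')': depth becomes 0
  Position 16 '(': depth becomes 1
  Position 17 ')': depth becomes 0
Maximum depth reached: 4

4


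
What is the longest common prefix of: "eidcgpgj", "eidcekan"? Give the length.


Words: eidcgpgj, eidcekan
  Position 0: all 'e' => match
  Position 1: all 'i' => match
  Position 2: all 'd' => match
  Position 3: all 'c' => match
  Position 4: ('g', 'e') => mismatch, stop
LCP = "eidc" (length 4)

4


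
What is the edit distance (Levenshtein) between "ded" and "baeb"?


Computing edit distance: "ded" -> "baeb"
DP table:
           b    a    e    b
      0    1    2    3    4
  d   1    1    2    3    4
  e   2    2    2    2    3
  d   3    3    3    3    3
Edit distance = dp[3][4] = 3

3


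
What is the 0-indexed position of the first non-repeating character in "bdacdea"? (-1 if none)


Input: bdacdea
Character frequencies:
  'a': 2
  'b': 1
  'c': 1
  'd': 2
  'e': 1
Scanning left to right for freq == 1:
  Position 0 ('b'): unique! => answer = 0

0


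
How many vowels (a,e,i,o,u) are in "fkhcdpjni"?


Input: fkhcdpjni
Checking each character:
  'f' at position 0: consonant
  'k' at position 1: consonant
  'h' at position 2: consonant
  'c' at position 3: consonant
  'd' at position 4: consonant
  'p' at position 5: consonant
  'j' at position 6: consonant
  'n' at position 7: consonant
  'i' at position 8: vowel (running total: 1)
Total vowels: 1

1


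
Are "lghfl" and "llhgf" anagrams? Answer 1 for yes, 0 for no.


Strings: "lghfl", "llhgf"
Sorted first:  fghll
Sorted second: fghll
Sorted forms match => anagrams

1


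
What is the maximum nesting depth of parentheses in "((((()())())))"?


Input: "((((()())())))"
Tracking depth:
  Position 0 '(': depth becomes 1
  Position 1 '(': depth becomes 2
  Position 2 '(': depth becomes 3
  Position 3 '(': depth becomes 4
  Position 4 '(': depth becomes 5
  Position 5 ')': depth becomes 4
  Position 6 '(': depth becomes 5
  Position 7 ')': depth becomes 4
  Position 8 ')': depth becomes 3
  Position 9 '(': depth becomes 4
  Position 10 ')': depth becomes 3
  Position 11 ')': depth becomes 2
  Position 12 ')': depth becomes 1
  Position 13 ')': depth becomes 0
Maximum depth reached: 5

5


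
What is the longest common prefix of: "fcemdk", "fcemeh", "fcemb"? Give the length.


Words: fcemdk, fcemeh, fcemb
  Position 0: all 'f' => match
  Position 1: all 'c' => match
  Position 2: all 'e' => match
  Position 3: all 'm' => match
  Position 4: ('d', 'e', 'b') => mismatch, stop
LCP = "fcem" (length 4)

4


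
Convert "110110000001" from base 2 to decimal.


Input: "110110000001" in base 2
Positional expansion:
  Digit '1' (value 1) x 2^11 = 2048
  Digit '1' (value 1) x 2^10 = 1024
  Digit '0' (value 0) x 2^9 = 0
  Digit '1' (value 1) x 2^8 = 256
  Digit '1' (value 1) x 2^7 = 128
  Digit '0' (value 0) x 2^6 = 0
  Digit '0' (value 0) x 2^5 = 0
  Digit '0' (value 0) x 2^4 = 0
  Digit '0' (value 0) x 2^3 = 0
  Digit '0' (value 0) x 2^2 = 0
  Digit '0' (value 0) x 2^1 = 0
  Digit '1' (value 1) x 2^0 = 1
Sum = 3457

3457


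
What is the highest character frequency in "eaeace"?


Input: eaeace
Character counts:
  'a': 2
  'c': 1
  'e': 3
Maximum frequency: 3

3


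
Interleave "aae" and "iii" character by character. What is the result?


Interleaving "aae" and "iii":
  Position 0: 'a' from first, 'i' from second => "ai"
  Position 1: 'a' from first, 'i' from second => "ai"
  Position 2: 'e' from first, 'i' from second => "ei"
Result: aiaiei

aiaiei


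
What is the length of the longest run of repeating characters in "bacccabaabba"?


Input: "bacccabaabba"
Scanning for longest run:
  Position 1 ('a'): new char, reset run to 1
  Position 2 ('c'): new char, reset run to 1
  Position 3 ('c'): continues run of 'c', length=2
  Position 4 ('c'): continues run of 'c', length=3
  Position 5 ('a'): new char, reset run to 1
  Position 6 ('b'): new char, reset run to 1
  Position 7 ('a'): new char, reset run to 1
  Position 8 ('a'): continues run of 'a', length=2
  Position 9 ('b'): new char, reset run to 1
  Position 10 ('b'): continues run of 'b', length=2
  Position 11 ('a'): new char, reset run to 1
Longest run: 'c' with length 3

3


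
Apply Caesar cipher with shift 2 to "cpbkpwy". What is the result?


Caesar cipher: shift "cpbkpwy" by 2
  'c' (pos 2) + 2 = pos 4 = 'e'
  'p' (pos 15) + 2 = pos 17 = 'r'
  'b' (pos 1) + 2 = pos 3 = 'd'
  'k' (pos 10) + 2 = pos 12 = 'm'
  'p' (pos 15) + 2 = pos 17 = 'r'
  'w' (pos 22) + 2 = pos 24 = 'y'
  'y' (pos 24) + 2 = pos 0 = 'a'
Result: erdmrya

erdmrya


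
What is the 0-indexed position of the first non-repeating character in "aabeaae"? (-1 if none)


Input: aabeaae
Character frequencies:
  'a': 4
  'b': 1
  'e': 2
Scanning left to right for freq == 1:
  Position 0 ('a'): freq=4, skip
  Position 1 ('a'): freq=4, skip
  Position 2 ('b'): unique! => answer = 2

2


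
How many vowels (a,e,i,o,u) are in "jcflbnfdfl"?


Input: jcflbnfdfl
Checking each character:
  'j' at position 0: consonant
  'c' at position 1: consonant
  'f' at position 2: consonant
  'l' at position 3: consonant
  'b' at position 4: consonant
  'n' at position 5: consonant
  'f' at position 6: consonant
  'd' at position 7: consonant
  'f' at position 8: consonant
  'l' at position 9: consonant
Total vowels: 0

0


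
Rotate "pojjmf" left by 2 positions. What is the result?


Input: "pojjmf", rotate left by 2
First 2 characters: "po"
Remaining characters: "jjmf"
Concatenate remaining + first: "jjmf" + "po" = "jjmfpo"

jjmfpo


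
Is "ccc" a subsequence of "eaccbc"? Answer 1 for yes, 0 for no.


Check if "ccc" is a subsequence of "eaccbc"
Greedy scan:
  Position 0 ('e'): no match needed
  Position 1 ('a'): no match needed
  Position 2 ('c'): matches sub[0] = 'c'
  Position 3 ('c'): matches sub[1] = 'c'
  Position 4 ('b'): no match needed
  Position 5 ('c'): matches sub[2] = 'c'
All 3 characters matched => is a subsequence

1


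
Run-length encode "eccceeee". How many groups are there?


Input: eccceeee
Scanning for consecutive runs:
  Group 1: 'e' x 1 (positions 0-0)
  Group 2: 'c' x 3 (positions 1-3)
  Group 3: 'e' x 4 (positions 4-7)
Total groups: 3

3


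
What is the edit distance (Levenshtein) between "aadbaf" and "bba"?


Computing edit distance: "aadbaf" -> "bba"
DP table:
           b    b    a
      0    1    2    3
  a   1    1    2    2
  a   2    2    2    2
  d   3    3    3    3
  b   4    3    3    4
  a   5    4    4    3
  f   6    5    5    4
Edit distance = dp[6][3] = 4

4


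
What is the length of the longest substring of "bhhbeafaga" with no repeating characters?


Input: "bhhbeafaga"
Sliding window (track last position of each char):
  Position 0 ('b'): window [0,0] length 1 -- new best
  Position 1 ('h'): window [0,1] length 2 -- new best
  Position 2 ('h'): repeat (last at 1), move window start to 2
  Position 2 ('h'): window [2,2] length 1
  Position 3 ('b'): window [2,3] length 2
  Position 4 ('e'): window [2,4] length 3 -- new best
  Position 5 ('a'): window [2,5] length 4 -- new best
  Position 6 ('f'): window [2,6] length 5 -- new best
  Position 7 ('a'): repeat (last at 5), move window start to 6
  Position 7 ('a'): window [6,7] length 2
  Position 8 ('g'): window [6,8] length 3
  Position 9 ('a'): repeat (last at 7), move window start to 8
  Position 9 ('a'): window [8,9] length 2
Longest substring with no repeats: "hbeaf" with length 5

5


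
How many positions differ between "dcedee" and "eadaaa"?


Comparing "dcedee" and "eadaaa" position by position:
  Position 0: 'd' vs 'e' => DIFFER
  Position 1: 'c' vs 'a' => DIFFER
  Position 2: 'e' vs 'd' => DIFFER
  Position 3: 'd' vs 'a' => DIFFER
  Position 4: 'e' vs 'a' => DIFFER
  Position 5: 'e' vs 'a' => DIFFER
Positions that differ: 6

6


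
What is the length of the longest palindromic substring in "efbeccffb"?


Input: "efbeccffb"
Checking substrings for palindromes:
  [4:6] "cc" (len 2) => palindrome
  [6:8] "ff" (len 2) => palindrome
Longest palindromic substring: "cc" with length 2

2


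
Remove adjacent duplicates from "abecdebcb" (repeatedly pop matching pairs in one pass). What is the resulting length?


Input: abecdebcb
Stack-based adjacent duplicate removal:
  Read 'a': push. Stack: a
  Read 'b': push. Stack: ab
  Read 'e': push. Stack: abe
  Read 'c': push. Stack: abec
  Read 'd': push. Stack: abecd
  Read 'e': push. Stack: abecde
  Read 'b': push. Stack: abecdeb
  Read 'c': push. Stack: abecdebc
  Read 'b': push. Stack: abecdebcb
Final stack: "abecdebcb" (length 9)

9


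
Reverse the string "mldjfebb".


Input: mldjfebb
Reading characters right to left:
  Position 7: 'b'
  Position 6: 'b'
  Position 5: 'e'
  Position 4: 'f'
  Position 3: 'j'
  Position 2: 'd'
  Position 1: 'l'
  Position 0: 'm'
Reversed: bbefjdlm

bbefjdlm


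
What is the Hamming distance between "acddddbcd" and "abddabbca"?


Comparing "acddddbcd" and "abddabbca" position by position:
  Position 0: 'a' vs 'a' => same
  Position 1: 'c' vs 'b' => differ
  Position 2: 'd' vs 'd' => same
  Position 3: 'd' vs 'd' => same
  Position 4: 'd' vs 'a' => differ
  Position 5: 'd' vs 'b' => differ
  Position 6: 'b' vs 'b' => same
  Position 7: 'c' vs 'c' => same
  Position 8: 'd' vs 'a' => differ
Total differences (Hamming distance): 4

4


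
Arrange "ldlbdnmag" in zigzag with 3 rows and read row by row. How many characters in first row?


Zigzag "ldlbdnmag" into 3 rows:
Placing characters:
  'l' => row 0
  'd' => row 1
  'l' => row 2
  'b' => row 1
  'd' => row 0
  'n' => row 1
  'm' => row 2
  'a' => row 1
  'g' => row 0
Rows:
  Row 0: "ldg"
  Row 1: "dbna"
  Row 2: "lm"
First row length: 3

3


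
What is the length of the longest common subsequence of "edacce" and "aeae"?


LCS of "edacce" and "aeae"
DP table:
           a    e    a    e
      0    0    0    0    0
  e   0    0    1    1    1
  d   0    0    1    1    1
  a   0    1    1    2    2
  c   0    1    1    2    2
  c   0    1    1    2    2
  e   0    1    2    2    3
LCS length = dp[6][4] = 3

3


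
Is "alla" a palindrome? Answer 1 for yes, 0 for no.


Input: alla
Reversed: alla
  Compare pos 0 ('a') with pos 3 ('a'): match
  Compare pos 1 ('l') with pos 2 ('l'): match
Result: palindrome

1


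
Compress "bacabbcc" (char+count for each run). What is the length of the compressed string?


Input: bacabbcc
Runs:
  'b' x 1 => "b1"
  'a' x 1 => "a1"
  'c' x 1 => "c1"
  'a' x 1 => "a1"
  'b' x 2 => "b2"
  'c' x 2 => "c2"
Compressed: "b1a1c1a1b2c2"
Compressed length: 12

12


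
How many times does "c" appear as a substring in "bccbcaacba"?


Searching for "c" in "bccbcaacba"
Scanning each position:
  Position 0: "b" => no
  Position 1: "c" => MATCH
  Position 2: "c" => MATCH
  Position 3: "b" => no
  Position 4: "c" => MATCH
  Position 5: "a" => no
  Position 6: "a" => no
  Position 7: "c" => MATCH
  Position 8: "b" => no
  Position 9: "a" => no
Total occurrences: 4

4


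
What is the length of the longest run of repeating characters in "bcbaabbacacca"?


Input: "bcbaabbacacca"
Scanning for longest run:
  Position 1 ('c'): new char, reset run to 1
  Position 2 ('b'): new char, reset run to 1
  Position 3 ('a'): new char, reset run to 1
  Position 4 ('a'): continues run of 'a', length=2
  Position 5 ('b'): new char, reset run to 1
  Position 6 ('b'): continues run of 'b', length=2
  Position 7 ('a'): new char, reset run to 1
  Position 8 ('c'): new char, reset run to 1
  Position 9 ('a'): new char, reset run to 1
  Position 10 ('c'): new char, reset run to 1
  Position 11 ('c'): continues run of 'c', length=2
  Position 12 ('a'): new char, reset run to 1
Longest run: 'a' with length 2

2


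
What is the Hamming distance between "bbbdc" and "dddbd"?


Comparing "bbbdc" and "dddbd" position by position:
  Position 0: 'b' vs 'd' => differ
  Position 1: 'b' vs 'd' => differ
  Position 2: 'b' vs 'd' => differ
  Position 3: 'd' vs 'b' => differ
  Position 4: 'c' vs 'd' => differ
Total differences (Hamming distance): 5

5


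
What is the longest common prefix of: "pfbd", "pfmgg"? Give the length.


Words: pfbd, pfmgg
  Position 0: all 'p' => match
  Position 1: all 'f' => match
  Position 2: ('b', 'm') => mismatch, stop
LCP = "pf" (length 2)

2


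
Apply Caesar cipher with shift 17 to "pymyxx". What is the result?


Caesar cipher: shift "pymyxx" by 17
  'p' (pos 15) + 17 = pos 6 = 'g'
  'y' (pos 24) + 17 = pos 15 = 'p'
  'm' (pos 12) + 17 = pos 3 = 'd'
  'y' (pos 24) + 17 = pos 15 = 'p'
  'x' (pos 23) + 17 = pos 14 = 'o'
  'x' (pos 23) + 17 = pos 14 = 'o'
Result: gpdpoo

gpdpoo


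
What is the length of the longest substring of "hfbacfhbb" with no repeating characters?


Input: "hfbacfhbb"
Sliding window (track last position of each char):
  Position 0 ('h'): window [0,0] length 1 -- new best
  Position 1 ('f'): window [0,1] length 2 -- new best
  Position 2 ('b'): window [0,2] length 3 -- new best
  Position 3 ('a'): window [0,3] length 4 -- new best
  Position 4 ('c'): window [0,4] length 5 -- new best
  Position 5 ('f'): repeat (last at 1), move window start to 2
  Position 5 ('f'): window [2,5] length 4
  Position 6 ('h'): window [2,6] length 5
  Position 7 ('b'): repeat (last at 2), move window start to 3
  Position 7 ('b'): window [3,7] length 5
  Position 8 ('b'): repeat (last at 7), move window start to 8
  Position 8 ('b'): window [8,8] length 1
Longest substring with no repeats: "hfbac" with length 5

5


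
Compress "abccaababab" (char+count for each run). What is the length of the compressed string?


Input: abccaababab
Runs:
  'a' x 1 => "a1"
  'b' x 1 => "b1"
  'c' x 2 => "c2"
  'a' x 2 => "a2"
  'b' x 1 => "b1"
  'a' x 1 => "a1"
  'b' x 1 => "b1"
  'a' x 1 => "a1"
  'b' x 1 => "b1"
Compressed: "a1b1c2a2b1a1b1a1b1"
Compressed length: 18

18


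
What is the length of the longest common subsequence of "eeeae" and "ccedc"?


LCS of "eeeae" and "ccedc"
DP table:
           c    c    e    d    c
      0    0    0    0    0    0
  e   0    0    0    1    1    1
  e   0    0    0    1    1    1
  e   0    0    0    1    1    1
  a   0    0    0    1    1    1
  e   0    0    0    1    1    1
LCS length = dp[5][5] = 1

1


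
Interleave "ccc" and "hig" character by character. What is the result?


Interleaving "ccc" and "hig":
  Position 0: 'c' from first, 'h' from second => "ch"
  Position 1: 'c' from first, 'i' from second => "ci"
  Position 2: 'c' from first, 'g' from second => "cg"
Result: chcicg

chcicg


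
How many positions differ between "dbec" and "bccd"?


Comparing "dbec" and "bccd" position by position:
  Position 0: 'd' vs 'b' => DIFFER
  Position 1: 'b' vs 'c' => DIFFER
  Position 2: 'e' vs 'c' => DIFFER
  Position 3: 'c' vs 'd' => DIFFER
Positions that differ: 4

4


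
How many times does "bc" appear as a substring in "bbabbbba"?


Searching for "bc" in "bbabbbba"
Scanning each position:
  Position 0: "bb" => no
  Position 1: "ba" => no
  Position 2: "ab" => no
  Position 3: "bb" => no
  Position 4: "bb" => no
  Position 5: "bb" => no
  Position 6: "ba" => no
Total occurrences: 0

0


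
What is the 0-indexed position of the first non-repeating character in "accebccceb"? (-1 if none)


Input: accebccceb
Character frequencies:
  'a': 1
  'b': 2
  'c': 5
  'e': 2
Scanning left to right for freq == 1:
  Position 0 ('a'): unique! => answer = 0

0


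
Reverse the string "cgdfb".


Input: cgdfb
Reading characters right to left:
  Position 4: 'b'
  Position 3: 'f'
  Position 2: 'd'
  Position 1: 'g'
  Position 0: 'c'
Reversed: bfdgc

bfdgc


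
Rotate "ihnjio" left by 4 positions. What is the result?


Input: "ihnjio", rotate left by 4
First 4 characters: "ihnj"
Remaining characters: "io"
Concatenate remaining + first: "io" + "ihnj" = "ioihnj"

ioihnj


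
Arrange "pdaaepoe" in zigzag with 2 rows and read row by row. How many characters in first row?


Zigzag "pdaaepoe" into 2 rows:
Placing characters:
  'p' => row 0
  'd' => row 1
  'a' => row 0
  'a' => row 1
  'e' => row 0
  'p' => row 1
  'o' => row 0
  'e' => row 1
Rows:
  Row 0: "paeo"
  Row 1: "dape"
First row length: 4

4


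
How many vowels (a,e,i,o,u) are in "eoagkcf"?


Input: eoagkcf
Checking each character:
  'e' at position 0: vowel (running total: 1)
  'o' at position 1: vowel (running total: 2)
  'a' at position 2: vowel (running total: 3)
  'g' at position 3: consonant
  'k' at position 4: consonant
  'c' at position 5: consonant
  'f' at position 6: consonant
Total vowels: 3

3


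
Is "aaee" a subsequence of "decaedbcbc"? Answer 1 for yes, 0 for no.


Check if "aaee" is a subsequence of "decaedbcbc"
Greedy scan:
  Position 0 ('d'): no match needed
  Position 1 ('e'): no match needed
  Position 2 ('c'): no match needed
  Position 3 ('a'): matches sub[0] = 'a'
  Position 4 ('e'): no match needed
  Position 5 ('d'): no match needed
  Position 6 ('b'): no match needed
  Position 7 ('c'): no match needed
  Position 8 ('b'): no match needed
  Position 9 ('c'): no match needed
Only matched 1/4 characters => not a subsequence

0


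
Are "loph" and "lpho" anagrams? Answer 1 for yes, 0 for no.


Strings: "loph", "lpho"
Sorted first:  hlop
Sorted second: hlop
Sorted forms match => anagrams

1


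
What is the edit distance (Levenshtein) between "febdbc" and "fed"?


Computing edit distance: "febdbc" -> "fed"
DP table:
           f    e    d
      0    1    2    3
  f   1    0    1    2
  e   2    1    0    1
  b   3    2    1    1
  d   4    3    2    1
  b   5    4    3    2
  c   6    5    4    3
Edit distance = dp[6][3] = 3

3


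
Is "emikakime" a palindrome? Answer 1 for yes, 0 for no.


Input: emikakime
Reversed: emikakime
  Compare pos 0 ('e') with pos 8 ('e'): match
  Compare pos 1 ('m') with pos 7 ('m'): match
  Compare pos 2 ('i') with pos 6 ('i'): match
  Compare pos 3 ('k') with pos 5 ('k'): match
Result: palindrome

1


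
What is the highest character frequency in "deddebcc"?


Input: deddebcc
Character counts:
  'b': 1
  'c': 2
  'd': 3
  'e': 2
Maximum frequency: 3

3


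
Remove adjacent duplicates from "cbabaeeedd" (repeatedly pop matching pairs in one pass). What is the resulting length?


Input: cbabaeeedd
Stack-based adjacent duplicate removal:
  Read 'c': push. Stack: c
  Read 'b': push. Stack: cb
  Read 'a': push. Stack: cba
  Read 'b': push. Stack: cbab
  Read 'a': push. Stack: cbaba
  Read 'e': push. Stack: cbabae
  Read 'e': matches stack top 'e' => pop. Stack: cbaba
  Read 'e': push. Stack: cbabae
  Read 'd': push. Stack: cbabaed
  Read 'd': matches stack top 'd' => pop. Stack: cbabae
Final stack: "cbabae" (length 6)

6


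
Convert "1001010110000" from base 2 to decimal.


Input: "1001010110000" in base 2
Positional expansion:
  Digit '1' (value 1) x 2^12 = 4096
  Digit '0' (value 0) x 2^11 = 0
  Digit '0' (value 0) x 2^10 = 0
  Digit '1' (value 1) x 2^9 = 512
  Digit '0' (value 0) x 2^8 = 0
  Digit '1' (value 1) x 2^7 = 128
  Digit '0' (value 0) x 2^6 = 0
  Digit '1' (value 1) x 2^5 = 32
  Digit '1' (value 1) x 2^4 = 16
  Digit '0' (value 0) x 2^3 = 0
  Digit '0' (value 0) x 2^2 = 0
  Digit '0' (value 0) x 2^1 = 0
  Digit '0' (value 0) x 2^0 = 0
Sum = 4784

4784
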